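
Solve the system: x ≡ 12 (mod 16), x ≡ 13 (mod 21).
76

Using Chinese Remainder Theorem:
M = 16 × 21 = 336
M1 = 21, M2 = 16
y1 = 21^(-1) mod 16 = 13
y2 = 16^(-1) mod 21 = 4
x = (12×21×13 + 13×16×4) mod 336 = 76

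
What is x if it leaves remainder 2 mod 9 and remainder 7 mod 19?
83

Using Chinese Remainder Theorem:
M = 9 × 19 = 171
M1 = 19, M2 = 9
y1 = 19^(-1) mod 9 = 1
y2 = 9^(-1) mod 19 = 17
x = (2×19×1 + 7×9×17) mod 171 = 83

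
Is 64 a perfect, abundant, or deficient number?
deficient

Proper divisors of 64: sum = 1 + 2 + 4 + 8 + 16 + 32 = 63
Since 63 < 64, 64 is deficient.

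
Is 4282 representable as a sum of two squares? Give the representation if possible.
41² + 51² (a=41, b=51)

Factorization: 4282 = 2 × 2141
By Fermat: n is sum of two squares iff every prime p ≡ 3 (mod 4) appears to even power.
All primes ≡ 3 (mod 4) appear to even power.
Search a = 0, 1, 2, … for 4282 - a² a perfect square: first hit at a = 41: 4282 - 1681 = 2601 = 51².
4282 = 41² + 51² = 1681 + 2601 ✓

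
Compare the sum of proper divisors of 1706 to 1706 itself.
deficient

Proper divisors of 1706: sum = 1 + 2 + 853 = 856
Since 856 < 1706, 1706 is deficient.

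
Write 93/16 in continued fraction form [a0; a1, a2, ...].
[5; 1, 4, 3]

Euclidean algorithm steps:
93 = 5 × 16 + 13
16 = 1 × 13 + 3
13 = 4 × 3 + 1
3 = 3 × 1 + 0
Continued fraction: [5; 1, 4, 3]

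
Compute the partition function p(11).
56

p(n) counts ways to write n as a sum of positive integers (order ignored).
Euler's pentagonal recurrence: p(k) = p(k-1) + p(k-2) - p(k-5) - p(k-7) + p(k-12) + p(k-15) - ... (offsets j(3j∓1)/2, signs ++--, p(0)=1, p(<0)=0).
DP table for k = 0..10: p(0)=1, p(1)=1, p(2)=2, p(3)=3, p(4)=5, p(5)=7, p(6)=11, p(7)=15, p(8)=22, p(9)=30, p(10)=42.
Final step: p(11) = p(10) + p(9) - p(6) - p(4)
= 42 + 30 - 11 - 5
= 56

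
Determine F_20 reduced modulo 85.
50

Matrix identity: Q^n = [[F_(n+1), F_n], [F_n, F_(n-1)]] with Q = [[1,1],[1,0]].
n = 20 = 10100₂. Square-and-multiply, entries mod 85:
Q^1 = [[1,1],[1,0]]
Q^2 = (Q^1)² = [[2,1],[1,1]]
Q^5 = (Q^2)²·Q = [[8,5],[5,3]]
Q^10 = (Q^5)² = [[4,55],[55,34]]
Q^20 = (Q^10)² = [[66,50],[50,16]]
F_20 mod 85 = Q^20[0][1] = 50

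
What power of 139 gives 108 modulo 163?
133

Baby-step giant-step with step n = ⌈√163⌉ = 13.
Baby steps 139^j mod 163 (j:value) for j=0..12: 0:1, 1:139, 2:87, 3:31, 4:71, 5:89, 6:146, 7:82, 8:151, 9:125, 10:97, 11:117, 12:126.
Giant-step multiplier: 139^(-13) ≡ 139^(162-13) = 139^149 ≡ 67 (mod 163).
Giant steps γ_i = 108·67^i mod 163: γ_0=108, γ_1=64, γ_2=50, γ_3=90, γ_4=162, γ_5=96, γ_6=75, γ_7=135, γ_8=80, γ_9=144, γ_10=31 (in table at j=3).
x = i·n + j = 10·13 + 3 = 133.
Check: 139^133 ≡ 108 (mod 163).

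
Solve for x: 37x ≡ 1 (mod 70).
53

gcd(37, 70) = 1, so the inverse exists.
Extended Euclidean algorithm on (70, 37):
70 = 1 × 37 + 33  ⟹  33 = (1)·70 + (-1)·37
37 = 1 × 33 + 4  ⟹  4 = (-1)·70 + (2)·37
33 = 8 × 4 + 1  ⟹  1 = (9)·70 + (-17)·37
So (-17)·37 ≡ 1 (mod 70), i.e. 37^(-1) ≡ -17 ≡ 53 (mod 70).
Check: 37 × 53 = 1961 ≡ 1 (mod 70)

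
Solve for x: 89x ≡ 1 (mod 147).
38

gcd(89, 147) = 1, so the inverse exists.
Extended Euclidean algorithm on (147, 89):
147 = 1 × 89 + 58  ⟹  58 = (1)·147 + (-1)·89
89 = 1 × 58 + 31  ⟹  31 = (-1)·147 + (2)·89
58 = 1 × 31 + 27  ⟹  27 = (2)·147 + (-3)·89
31 = 1 × 27 + 4  ⟹  4 = (-3)·147 + (5)·89
27 = 6 × 4 + 3  ⟹  3 = (20)·147 + (-33)·89
4 = 1 × 3 + 1  ⟹  1 = (-23)·147 + (38)·89
So (38)·89 ≡ 1 (mod 147), i.e. 89^(-1) ≡ 38 (mod 147).
Check: 89 × 38 = 3382 ≡ 1 (mod 147)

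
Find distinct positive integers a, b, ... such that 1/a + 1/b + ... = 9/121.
1/14 + 1/339 + 1/574266

Greedy algorithm:
9/121: ceiling(121/9) = 14, use 1/14
5/1694: ceiling(1694/5) = 339, use 1/339
1/574266: ceiling(574266/1) = 574266, use 1/574266
Result: 9/121 = 1/14 + 1/339 + 1/574266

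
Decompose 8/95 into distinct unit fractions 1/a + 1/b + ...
1/12 + 1/1140

Greedy algorithm:
8/95: ceiling(95/8) = 12, use 1/12
1/1140: ceiling(1140/1) = 1140, use 1/1140
Result: 8/95 = 1/12 + 1/1140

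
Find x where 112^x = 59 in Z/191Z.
92

Baby-step giant-step with step n = ⌈√191⌉ = 14.
Baby steps 112^j mod 191 (j:value) for j=0..13: 0:1, 1:112, 2:129, 3:123, 4:24, 5:14, 6:40, 7:87, 8:3, 9:145, 10:5, 11:178, 12:72, 13:42.
Giant-step multiplier: 112^(-14) ≡ 112^(190-14) = 112^176 ≡ 78 (mod 191).
Giant steps γ_i = 59·78^i mod 191: γ_0=59, γ_1=18, γ_2=67, γ_3=69, γ_4=34, γ_5=169, γ_6=3 (in table at j=8).
x = i·n + j = 6·14 + 8 = 92.
Check: 112^92 ≡ 59 (mod 191).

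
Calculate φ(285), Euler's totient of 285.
144

285 = 3 × 5 × 19
φ(n) = n × ∏(1 - 1/p) for each prime p dividing n
φ(285) = 285 × (1 - 1/3) × (1 - 1/5) × (1 - 1/19) = 144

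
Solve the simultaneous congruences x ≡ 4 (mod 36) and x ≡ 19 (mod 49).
1048

Using Chinese Remainder Theorem:
M = 36 × 49 = 1764
M1 = 49, M2 = 36
y1 = 49^(-1) mod 36 = 25
y2 = 36^(-1) mod 49 = 15
x = (4×49×25 + 19×36×15) mod 1764 = 1048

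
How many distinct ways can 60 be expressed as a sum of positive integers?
966467

p(n) counts ways to write n as a sum of positive integers (order ignored).
Euler's pentagonal recurrence: p(k) = p(k-1) + p(k-2) - p(k-5) - p(k-7) + p(k-12) + p(k-15) - ... (offsets j(3j∓1)/2, signs ++--, p(0)=1, p(<0)=0).
DP table for k = 0..59: p(0)=1, p(1)=1, p(2)=2, p(3)=3, p(4)=5, p(5)=7, p(6)=11, p(7)=15, p(8)=22, p(9)=30, p(10)=42, p(11)=56, p(12)=77, p(13)=101, p(14)=135, p(15)=176, p(16)=231, p(17)=297, p(18)=385, p(19)=490, p(20)=627, p(21)=792, p(22)=1002, p(23)=1255, p(24)=1575, p(25)=1958, p(26)=2436, p(27)=3010, p(28)=3718, p(29)=4565, p(30)=5604, p(31)=6842, p(32)=8349, p(33)=10143, p(34)=12310, p(35)=14883, p(36)=17977, p(37)=21637, p(38)=26015, p(39)=31185, p(40)=37338, p(41)=44583, p(42)=53174, p(43)=63261, p(44)=75175, p(45)=89134, p(46)=105558, p(47)=124754, p(48)=147273, p(49)=173525, p(50)=204226, p(51)=239943, p(52)=281589, p(53)=329931, p(54)=386155, p(55)=451276, p(56)=526823, p(57)=614154, p(58)=715220, p(59)=831820.
Final step: p(60) = p(59) + p(58) - p(55) - p(53) + p(48) + p(45) - p(38) - p(34) + p(25) + p(20) - p(9) - p(3)
= 831820 + 715220 - 451276 - 329931 + 147273 + 89134 - 26015 - 12310 + 1958 + 627 - 30 - 3
= 966467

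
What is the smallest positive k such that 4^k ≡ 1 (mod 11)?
5

11 is prime, so ord(4) divides φ(11) = 10.
Divisors of 10: 1, 2, 5, 10.
Repeated squaring: 4^1 ≡ 4, 4^2 ≡ 5, 4^4 ≡ 3, 4^8 ≡ 9 (mod 11).
Test 4^d mod 11 for each divisor d in increasing order:
4^1 ≡ 4
4^2 ≡ 5
4^5 = 4^4·4^1 ≡ 1  ← first divisor giving 1
The order is 5.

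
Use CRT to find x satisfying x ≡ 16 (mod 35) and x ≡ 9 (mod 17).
366

Using Chinese Remainder Theorem:
M = 35 × 17 = 595
M1 = 17, M2 = 35
y1 = 17^(-1) mod 35 = 33
y2 = 35^(-1) mod 17 = 1
x = (16×17×33 + 9×35×1) mod 595 = 366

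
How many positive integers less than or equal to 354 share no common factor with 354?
116

354 = 2 × 3 × 59
φ(n) = n × ∏(1 - 1/p) for each prime p dividing n
φ(354) = 354 × (1 - 1/2) × (1 - 1/3) × (1 - 1/59) = 116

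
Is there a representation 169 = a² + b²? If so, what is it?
0² + 13² (a=0, b=13)

Factorization: 169 = 13^2
By Fermat: n is sum of two squares iff every prime p ≡ 3 (mod 4) appears to even power.
All primes ≡ 3 (mod 4) appear to even power.
Search a = 0, 1, 2, … for 169 - a² a perfect square: first hit at a = 0: 169 - 0 = 169 = 13².
169 = 0² + 13² = 0 + 169 ✓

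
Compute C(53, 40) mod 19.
10

Using Lucas' theorem:
Write n=53 and k=40 in base 19:
n in base 19: [2, 15]
k in base 19: [2, 2]
C(53,40) mod 19 = ∏ C(n_i, k_i) mod 19
Digit binomials (mod 19): C(2,2) = 1; C(15,2) = 105 ≡ 10
Product: 1 × 10 = 10 ≡ 10 (mod 19)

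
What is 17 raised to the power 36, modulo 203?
1

Repeated squaring. Binary of 36 = 100100.
17^1 ≡ 17 (mod 203); 17^2 ≡ 86 (mod 203); 17^4 ≡ 88 (mod 203); 17^8 ≡ 30 (mod 203); 17^16 ≡ 88 (mod 203); 17^32 ≡ 30 (mod 203)
17^36 = 17^4 × 17^32 ≡ 1 (mod 203)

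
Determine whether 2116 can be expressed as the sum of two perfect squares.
0² + 46² (a=0, b=46)

Factorization: 2116 = 2^2 × 23^2
By Fermat: n is sum of two squares iff every prime p ≡ 3 (mod 4) appears to even power.
All primes ≡ 3 (mod 4) appear to even power.
Search a = 0, 1, 2, … for 2116 - a² a perfect square: first hit at a = 0: 2116 - 0 = 2116 = 46².
2116 = 0² + 46² = 0 + 2116 ✓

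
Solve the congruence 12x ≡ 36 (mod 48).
x ≡ 3 (mod 4)

gcd(12, 48) = 12, which divides 36, so solutions exist.
Divide through by 12: x ≡ 3 (mod 4).
The coefficient of x is now 1, so x ≡ 3 (mod 4).
Check: 12 × 3 = 36 ≡ 36 (mod 48).
x ≡ 3 (mod 4), giving 12 solutions mod 48.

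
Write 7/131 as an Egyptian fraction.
1/19 + 1/1245 + 1/3098805

Greedy algorithm:
7/131: ceiling(131/7) = 19, use 1/19
2/2489: ceiling(2489/2) = 1245, use 1/1245
1/3098805: ceiling(3098805/1) = 3098805, use 1/3098805
Result: 7/131 = 1/19 + 1/1245 + 1/3098805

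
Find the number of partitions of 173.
362326859895

p(n) counts ways to write n as a sum of positive integers (order ignored).
Euler's pentagonal recurrence: p(k) = p(k-1) + p(k-2) - p(k-5) - p(k-7) + p(k-12) + p(k-15) - ... (offsets j(3j∓1)/2, signs ++--, p(0)=1, p(<0)=0).
DP table for k = 0..172: p(0)=1, p(1)=1, p(2)=2, p(3)=3, p(4)=5, p(5)=7, p(6)=11, p(7)=15, p(8)=22, p(9)=30, p(10)=42, p(11)=56, p(12)=77, p(13)=101, p(14)=135, p(15)=176, p(16)=231, p(17)=297, p(18)=385, p(19)=490, p(20)=627, p(21)=792, p(22)=1002, p(23)=1255, p(24)=1575, p(25)=1958, p(26)=2436, p(27)=3010, p(28)=3718, p(29)=4565, p(30)=5604, p(31)=6842, p(32)=8349, p(33)=10143, p(34)=12310, p(35)=14883, p(36)=17977, p(37)=21637, p(38)=26015, p(39)=31185, p(40)=37338, p(41)=44583, p(42)=53174, p(43)=63261, p(44)=75175, p(45)=89134, p(46)=105558, p(47)=124754, p(48)=147273, p(49)=173525, p(50)=204226, p(51)=239943, p(52)=281589, p(53)=329931, p(54)=386155, p(55)=451276, p(56)=526823, p(57)=614154, p(58)=715220, p(59)=831820, p(60)=966467, p(61)=1121505, p(62)=1300156, p(63)=1505499, p(64)=1741630, p(65)=2012558, p(66)=2323520, p(67)=2679689, p(68)=3087735, p(69)=3554345, p(70)=4087968, p(71)=4697205, p(72)=5392783, p(73)=6185689, p(74)=7089500, p(75)=8118264, p(76)=9289091, p(77)=10619863, p(78)=12132164, p(79)=13848650, p(80)=15796476, p(81)=18004327, p(82)=20506255, p(83)=23338469, p(84)=26543660, p(85)=30167357, p(86)=34262962, p(87)=38887673, p(88)=44108109, p(89)=49995925, p(90)=56634173, p(91)=64112359, p(92)=72533807, p(93)=82010177, p(94)=92669720, p(95)=104651419, p(96)=118114304, p(97)=133230930, p(98)=150198136, p(99)=169229875, p(100)=190569292, p(101)=214481126, p(102)=241265379, p(103)=271248950, p(104)=304801365, p(105)=342325709, p(106)=384276336, p(107)=431149389, p(108)=483502844, p(109)=541946240, p(110)=607163746, p(111)=679903203, p(112)=761002156, p(113)=851376628, p(114)=952050665, p(115)=1064144451, p(116)=1188908248, p(117)=1327710076, p(118)=1482074143, p(119)=1653668665, p(120)=1844349560, p(121)=2056148051, p(122)=2291320912, p(123)=2552338241, p(124)=2841940500, p(125)=3163127352, p(126)=3519222692, p(127)=3913864295, p(128)=4351078600, p(129)=4835271870, p(130)=5371315400, p(131)=5964539504, p(132)=6620830889, p(133)=7346629512, p(134)=8149040695, p(135)=9035836076, p(136)=10015581680, p(137)=11097645016, p(138)=12292341831, p(139)=13610949895, p(140)=15065878135, p(141)=16670689208, p(142)=18440293320, p(143)=20390982757, p(144)=22540654445, p(145)=24908858009, p(146)=27517052599, p(147)=30388671978, p(148)=33549419497, p(149)=37027355200, p(150)=40853235313, p(151)=45060624582, p(152)=49686288421, p(153)=54770336324, p(154)=60356673280, p(155)=66493182097, p(156)=73232243759, p(157)=80630964769, p(158)=88751778802, p(159)=97662728555, p(160)=107438159466, p(161)=118159068427, p(162)=129913904637, p(163)=142798995930, p(164)=156919475295, p(165)=172389800255, p(166)=189334822579, p(167)=207890420102, p(168)=228204732751, p(169)=250438925115, p(170)=274768617130, p(171)=301384802048, p(172)=330495499613.
Final step: p(173) = p(172) + p(171) - p(168) - p(166) + p(161) + p(158) - p(151) - p(147) + p(138) + p(133) - p(122) - p(116) + p(103) + p(96) - p(81) - p(73) + p(56) + p(47) - p(28) - p(18)
= 330495499613 + 301384802048 - 228204732751 - 189334822579 + 118159068427 + 88751778802 - 45060624582 - 30388671978 + 12292341831 + 7346629512 - 2291320912 - 1188908248 + 271248950 + 118114304 - 18004327 - 6185689 + 526823 + 124754 - 3718 - 385
= 362326859895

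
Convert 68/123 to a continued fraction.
[0; 1, 1, 4, 4, 3]

Euclidean algorithm steps:
68 = 0 × 123 + 68
123 = 1 × 68 + 55
68 = 1 × 55 + 13
55 = 4 × 13 + 3
13 = 4 × 3 + 1
3 = 3 × 1 + 0
Continued fraction: [0; 1, 1, 4, 4, 3]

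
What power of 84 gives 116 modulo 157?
93

Baby-step giant-step with step n = ⌈√157⌉ = 13.
Baby steps 84^j mod 157 (j:value) for j=0..12: 0:1, 1:84, 2:148, 3:29, 4:81, 5:53, 6:56, 7:151, 8:124, 9:54, 10:140, 11:142, 12:153.
Giant-step multiplier: 84^(-13) ≡ 84^(156-13) = 84^143 ≡ 107 (mod 157).
Giant steps γ_i = 116·107^i mod 157: γ_0=116, γ_1=9, γ_2=21, γ_3=49, γ_4=62, γ_5=40, γ_6=41, γ_7=148 (in table at j=2).
x = i·n + j = 7·13 + 2 = 93.
Check: 84^93 ≡ 116 (mod 157).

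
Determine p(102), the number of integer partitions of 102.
241265379

p(n) counts ways to write n as a sum of positive integers (order ignored).
Euler's pentagonal recurrence: p(k) = p(k-1) + p(k-2) - p(k-5) - p(k-7) + p(k-12) + p(k-15) - ... (offsets j(3j∓1)/2, signs ++--, p(0)=1, p(<0)=0).
DP table for k = 0..101: p(0)=1, p(1)=1, p(2)=2, p(3)=3, p(4)=5, p(5)=7, p(6)=11, p(7)=15, p(8)=22, p(9)=30, p(10)=42, p(11)=56, p(12)=77, p(13)=101, p(14)=135, p(15)=176, p(16)=231, p(17)=297, p(18)=385, p(19)=490, p(20)=627, p(21)=792, p(22)=1002, p(23)=1255, p(24)=1575, p(25)=1958, p(26)=2436, p(27)=3010, p(28)=3718, p(29)=4565, p(30)=5604, p(31)=6842, p(32)=8349, p(33)=10143, p(34)=12310, p(35)=14883, p(36)=17977, p(37)=21637, p(38)=26015, p(39)=31185, p(40)=37338, p(41)=44583, p(42)=53174, p(43)=63261, p(44)=75175, p(45)=89134, p(46)=105558, p(47)=124754, p(48)=147273, p(49)=173525, p(50)=204226, p(51)=239943, p(52)=281589, p(53)=329931, p(54)=386155, p(55)=451276, p(56)=526823, p(57)=614154, p(58)=715220, p(59)=831820, p(60)=966467, p(61)=1121505, p(62)=1300156, p(63)=1505499, p(64)=1741630, p(65)=2012558, p(66)=2323520, p(67)=2679689, p(68)=3087735, p(69)=3554345, p(70)=4087968, p(71)=4697205, p(72)=5392783, p(73)=6185689, p(74)=7089500, p(75)=8118264, p(76)=9289091, p(77)=10619863, p(78)=12132164, p(79)=13848650, p(80)=15796476, p(81)=18004327, p(82)=20506255, p(83)=23338469, p(84)=26543660, p(85)=30167357, p(86)=34262962, p(87)=38887673, p(88)=44108109, p(89)=49995925, p(90)=56634173, p(91)=64112359, p(92)=72533807, p(93)=82010177, p(94)=92669720, p(95)=104651419, p(96)=118114304, p(97)=133230930, p(98)=150198136, p(99)=169229875, p(100)=190569292, p(101)=214481126.
Final step: p(102) = p(101) + p(100) - p(97) - p(95) + p(90) + p(87) - p(80) - p(76) + p(67) + p(62) - p(51) - p(45) + p(32) + p(25) - p(10) - p(2)
= 214481126 + 190569292 - 133230930 - 104651419 + 56634173 + 38887673 - 15796476 - 9289091 + 2679689 + 1300156 - 239943 - 89134 + 8349 + 1958 - 42 - 2
= 241265379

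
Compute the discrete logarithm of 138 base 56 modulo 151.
8

Baby-step giant-step with step n = ⌈√151⌉ = 13.
Baby steps 56^j mod 151 (j:value) for j=0..12: 0:1, 1:56, 2:116, 3:3, 4:17, 5:46, 6:9, 7:51, 8:138, 9:27, 10:2, 11:112, 12:81.
h = 138 is already in the table at j=8, so x = 8.
Check: 56^8 ≡ 138 (mod 151).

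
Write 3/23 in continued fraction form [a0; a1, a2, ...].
[0; 7, 1, 2]

Euclidean algorithm steps:
3 = 0 × 23 + 3
23 = 7 × 3 + 2
3 = 1 × 2 + 1
2 = 2 × 1 + 0
Continued fraction: [0; 7, 1, 2]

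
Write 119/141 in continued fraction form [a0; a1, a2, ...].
[0; 1, 5, 2, 2, 4]

Euclidean algorithm steps:
119 = 0 × 141 + 119
141 = 1 × 119 + 22
119 = 5 × 22 + 9
22 = 2 × 9 + 4
9 = 2 × 4 + 1
4 = 4 × 1 + 0
Continued fraction: [0; 1, 5, 2, 2, 4]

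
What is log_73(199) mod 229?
45

Baby-step giant-step with step n = ⌈√229⌉ = 16.
Baby steps 73^j mod 229 (j:value) for j=0..15: 0:1, 1:73, 2:62, 3:175, 4:180, 5:87, 6:168, 7:127, 8:111, 9:88, 10:12, 11:189, 12:57, 13:39, 14:99, 15:128.
Giant-step multiplier: 73^(-16) ≡ 73^(228-16) = 73^212 ≡ 173 (mod 229).
Giant steps γ_i = 199·173^i mod 229: γ_0=199, γ_1=77, γ_2=39 (in table at j=13).
x = i·n + j = 2·16 + 13 = 45.
Check: 73^45 ≡ 199 (mod 229).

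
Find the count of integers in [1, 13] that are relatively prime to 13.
12

13 = 13
φ(n) = n × ∏(1 - 1/p) for each prime p dividing n
φ(13) = 13 × (1 - 1/13) = 12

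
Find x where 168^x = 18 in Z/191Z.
124

Baby-step giant-step with step n = ⌈√191⌉ = 14.
Baby steps 168^j mod 191 (j:value) for j=0..13: 0:1, 1:168, 2:147, 3:57, 4:26, 5:166, 6:2, 7:145, 8:103, 9:114, 10:52, 11:141, 12:4, 13:99.
Giant-step multiplier: 168^(-14) ≡ 168^(190-14) = 168^176 ≡ 51 (mod 191).
Giant steps γ_i = 18·51^i mod 191: γ_0=18, γ_1=154, γ_2=23, γ_3=27, γ_4=40, γ_5=130, γ_6=136, γ_7=60, γ_8=4 (in table at j=12).
x = i·n + j = 8·14 + 12 = 124.
Check: 168^124 ≡ 18 (mod 191).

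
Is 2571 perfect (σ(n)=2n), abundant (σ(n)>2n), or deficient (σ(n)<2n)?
deficient

Proper divisors of 2571: sum = 1 + 3 + 857 = 861
Since 861 < 2571, 2571 is deficient.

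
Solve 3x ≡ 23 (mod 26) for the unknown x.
x ≡ 25 (mod 26)

gcd(3, 26) = 1, which divides 23, so solutions exist.
Find 3^(-1) mod 26 by the extended Euclidean algorithm:
26 = 8 × 3 + 2  ⟹  2 = (1)·26 + (-8)·3
3 = 1 × 2 + 1  ⟹  1 = (-1)·26 + (9)·3
So (9)·3 ≡ 1 (mod 26), i.e. 3^(-1) ≡ 9 (mod 26).
x ≡ 9 × 23 = 207 ≡ 25 (mod 26).
Check: 3 × 25 = 75 ≡ 23 (mod 26).
Unique solution: x ≡ 25 (mod 26)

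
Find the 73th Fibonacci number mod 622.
273

Matrix identity: Q^n = [[F_(n+1), F_n], [F_n, F_(n-1)]] with Q = [[1,1],[1,0]].
n = 73 = 1001001₂. Square-and-multiply, entries mod 622:
Q^1 = [[1,1],[1,0]]
Q^2 = (Q^1)² = [[2,1],[1,1]]
Q^4 = (Q^2)² = [[5,3],[3,2]]
Q^9 = (Q^4)²·Q = [[55,34],[34,21]]
Q^18 = (Q^9)² = [[449,96],[96,353]]
Q^36 = (Q^18)² = [[581,486],[486,95]]
Q^73 = (Q^36)²·Q = [[393,273],[273,120]]
F_73 mod 622 = Q^73[0][1] = 273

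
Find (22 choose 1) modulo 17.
5

Using Lucas' theorem:
Write n=22 and k=1 in base 17:
n in base 17: [1, 5]
k in base 17: [0, 1]
C(22,1) mod 17 = ∏ C(n_i, k_i) mod 17
Digit binomials (mod 17): C(1,0) = 1; C(5,1) = 5
Product: 1 × 5 = 5 ≡ 5 (mod 17)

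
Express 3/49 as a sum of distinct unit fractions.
1/17 + 1/417 + 1/347361

Greedy algorithm:
3/49: ceiling(49/3) = 17, use 1/17
2/833: ceiling(833/2) = 417, use 1/417
1/347361: ceiling(347361/1) = 347361, use 1/347361
Result: 3/49 = 1/17 + 1/417 + 1/347361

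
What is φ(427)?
360

427 = 7 × 61
φ(n) = n × ∏(1 - 1/p) for each prime p dividing n
φ(427) = 427 × (1 - 1/7) × (1 - 1/61) = 360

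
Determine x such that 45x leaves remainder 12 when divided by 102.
x ≡ 32 (mod 34)

gcd(45, 102) = 3, which divides 12, so solutions exist.
Divide through by 3: 15x ≡ 4 (mod 34).
Find 15^(-1) mod 34 by the extended Euclidean algorithm:
34 = 2 × 15 + 4  ⟹  4 = (1)·34 + (-2)·15
15 = 3 × 4 + 3  ⟹  3 = (-3)·34 + (7)·15
4 = 1 × 3 + 1  ⟹  1 = (4)·34 + (-9)·15
So (-9)·15 ≡ 1 (mod 34), i.e. 15^(-1) ≡ -9 ≡ 25 (mod 34).
x ≡ 25 × 4 = 100 ≡ 32 (mod 34).
Check: 45 × 32 = 1440 ≡ 12 (mod 102).
x ≡ 32 (mod 34), giving 3 solutions mod 102.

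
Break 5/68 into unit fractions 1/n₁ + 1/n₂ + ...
1/14 + 1/476

Greedy algorithm:
5/68: ceiling(68/5) = 14, use 1/14
1/476: ceiling(476/1) = 476, use 1/476
Result: 5/68 = 1/14 + 1/476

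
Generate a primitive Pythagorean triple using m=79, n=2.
(6237, 316, 6245)

Euclid's formula: a = m² - n², b = 2mn, c = m² + n²
m = 79, n = 2
a = 79² - 2² = 6241 - 4 = 6237
b = 2 × 79 × 2 = 316
c = 79² + 2² = 6241 + 4 = 6245
Verification: 6237² + 316² = 38900169 + 99856 = 39000025 = 6245² ✓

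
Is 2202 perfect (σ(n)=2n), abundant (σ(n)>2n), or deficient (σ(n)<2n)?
abundant

Proper divisors of 2202: sum = 1 + 2 + 3 + 6 + 367 + 734 + 1101 = 2214
Since 2214 > 2202, 2202 is abundant.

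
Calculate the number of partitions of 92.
72533807

p(n) counts ways to write n as a sum of positive integers (order ignored).
Euler's pentagonal recurrence: p(k) = p(k-1) + p(k-2) - p(k-5) - p(k-7) + p(k-12) + p(k-15) - ... (offsets j(3j∓1)/2, signs ++--, p(0)=1, p(<0)=0).
DP table for k = 0..91: p(0)=1, p(1)=1, p(2)=2, p(3)=3, p(4)=5, p(5)=7, p(6)=11, p(7)=15, p(8)=22, p(9)=30, p(10)=42, p(11)=56, p(12)=77, p(13)=101, p(14)=135, p(15)=176, p(16)=231, p(17)=297, p(18)=385, p(19)=490, p(20)=627, p(21)=792, p(22)=1002, p(23)=1255, p(24)=1575, p(25)=1958, p(26)=2436, p(27)=3010, p(28)=3718, p(29)=4565, p(30)=5604, p(31)=6842, p(32)=8349, p(33)=10143, p(34)=12310, p(35)=14883, p(36)=17977, p(37)=21637, p(38)=26015, p(39)=31185, p(40)=37338, p(41)=44583, p(42)=53174, p(43)=63261, p(44)=75175, p(45)=89134, p(46)=105558, p(47)=124754, p(48)=147273, p(49)=173525, p(50)=204226, p(51)=239943, p(52)=281589, p(53)=329931, p(54)=386155, p(55)=451276, p(56)=526823, p(57)=614154, p(58)=715220, p(59)=831820, p(60)=966467, p(61)=1121505, p(62)=1300156, p(63)=1505499, p(64)=1741630, p(65)=2012558, p(66)=2323520, p(67)=2679689, p(68)=3087735, p(69)=3554345, p(70)=4087968, p(71)=4697205, p(72)=5392783, p(73)=6185689, p(74)=7089500, p(75)=8118264, p(76)=9289091, p(77)=10619863, p(78)=12132164, p(79)=13848650, p(80)=15796476, p(81)=18004327, p(82)=20506255, p(83)=23338469, p(84)=26543660, p(85)=30167357, p(86)=34262962, p(87)=38887673, p(88)=44108109, p(89)=49995925, p(90)=56634173, p(91)=64112359.
Final step: p(92) = p(91) + p(90) - p(87) - p(85) + p(80) + p(77) - p(70) - p(66) + p(57) + p(52) - p(41) - p(35) + p(22) + p(15) - p(0)
= 64112359 + 56634173 - 38887673 - 30167357 + 15796476 + 10619863 - 4087968 - 2323520 + 614154 + 281589 - 44583 - 14883 + 1002 + 176 - 1
= 72533807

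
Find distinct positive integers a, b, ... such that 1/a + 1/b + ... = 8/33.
1/5 + 1/24 + 1/1320

Greedy algorithm:
8/33: ceiling(33/8) = 5, use 1/5
7/165: ceiling(165/7) = 24, use 1/24
1/1320: ceiling(1320/1) = 1320, use 1/1320
Result: 8/33 = 1/5 + 1/24 + 1/1320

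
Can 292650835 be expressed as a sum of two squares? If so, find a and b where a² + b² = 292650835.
Not possible

Factorization: 292650835 = 5 × 17 × 151^3
By Fermat: n is sum of two squares iff every prime p ≡ 3 (mod 4) appears to even power.
Prime(s) ≡ 3 (mod 4) with odd exponent: [(151, 3)]
Therefore 292650835 cannot be expressed as a² + b².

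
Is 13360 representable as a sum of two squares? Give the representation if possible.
Not possible

Factorization: 13360 = 2^4 × 5 × 167
By Fermat: n is sum of two squares iff every prime p ≡ 3 (mod 4) appears to even power.
Prime(s) ≡ 3 (mod 4) with odd exponent: [(167, 1)]
Therefore 13360 cannot be expressed as a² + b².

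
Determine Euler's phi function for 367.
366

367 = 367
φ(n) = n × ∏(1 - 1/p) for each prime p dividing n
φ(367) = 367 × (1 - 1/367) = 366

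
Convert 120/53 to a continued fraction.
[2; 3, 1, 3, 1, 2]

Euclidean algorithm steps:
120 = 2 × 53 + 14
53 = 3 × 14 + 11
14 = 1 × 11 + 3
11 = 3 × 3 + 2
3 = 1 × 2 + 1
2 = 2 × 1 + 0
Continued fraction: [2; 3, 1, 3, 1, 2]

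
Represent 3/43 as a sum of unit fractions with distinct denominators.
1/15 + 1/323 + 1/208335

Greedy algorithm:
3/43: ceiling(43/3) = 15, use 1/15
2/645: ceiling(645/2) = 323, use 1/323
1/208335: ceiling(208335/1) = 208335, use 1/208335
Result: 3/43 = 1/15 + 1/323 + 1/208335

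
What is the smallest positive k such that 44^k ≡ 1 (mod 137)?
68

137 is prime, so ord(44) divides φ(137) = 136.
Divisors of 136: 1, 2, 4, 8, 17, 34, 68, 136.
Repeated squaring: 44^1 ≡ 44, 44^2 ≡ 18, 44^4 ≡ 50, 44^8 ≡ 34, 44^16 ≡ 60, 44^32 ≡ 38, 44^64 ≡ 74, 44^128 ≡ 133 (mod 137).
Test 44^d mod 137 for each divisor d in increasing order:
44^1 ≡ 44
44^2 ≡ 18
44^4 ≡ 50
44^8 ≡ 34
44^17 = 44^16·44^1 ≡ 37
44^34 = 44^32·44^2 ≡ 136
44^68 = 44^64·44^4 ≡ 1  ← first divisor giving 1
The order is 68.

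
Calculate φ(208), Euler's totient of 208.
96

208 = 2^4 × 13
φ(n) = n × ∏(1 - 1/p) for each prime p dividing n
φ(208) = 208 × (1 - 1/2) × (1 - 1/13) = 96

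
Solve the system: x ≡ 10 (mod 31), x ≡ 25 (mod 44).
289

Using Chinese Remainder Theorem:
M = 31 × 44 = 1364
M1 = 44, M2 = 31
y1 = 44^(-1) mod 31 = 12
y2 = 31^(-1) mod 44 = 27
x = (10×44×12 + 25×31×27) mod 1364 = 289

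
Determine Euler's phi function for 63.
36

63 = 3^2 × 7
φ(n) = n × ∏(1 - 1/p) for each prime p dividing n
φ(63) = 63 × (1 - 1/3) × (1 - 1/7) = 36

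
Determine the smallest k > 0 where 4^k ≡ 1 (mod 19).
9

19 is prime, so ord(4) divides φ(19) = 18.
Divisors of 18: 1, 2, 3, 6, 9, 18.
Repeated squaring: 4^1 ≡ 4, 4^2 ≡ 16, 4^4 ≡ 9, 4^8 ≡ 5, 4^16 ≡ 6 (mod 19).
Test 4^d mod 19 for each divisor d in increasing order:
4^1 ≡ 4
4^2 ≡ 16
4^3 = 4^2·4^1 ≡ 7
4^6 = 4^4·4^2 ≡ 11
4^9 = 4^8·4^1 ≡ 1  ← first divisor giving 1
The order is 9.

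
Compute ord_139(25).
69

139 is prime, so ord(25) divides φ(139) = 138.
Divisors of 138: 1, 2, 3, 6, 23, 46, 69, 138.
Repeated squaring: 25^1 ≡ 25, 25^2 ≡ 69, 25^4 ≡ 35, 25^8 ≡ 113, 25^16 ≡ 120, 25^32 ≡ 83, 25^64 ≡ 78, 25^128 ≡ 107 (mod 139).
Test 25^d mod 139 for each divisor d in increasing order:
25^1 ≡ 25
25^2 ≡ 69
25^3 = 25^2·25^1 ≡ 57
25^6 = 25^4·25^2 ≡ 52
25^23 = 25^16·25^4·25^2·25^1 ≡ 42
25^46 = 25^32·25^8·25^4·25^2 ≡ 96
25^69 = 25^64·25^4·25^1 ≡ 1  ← first divisor giving 1
The order is 69.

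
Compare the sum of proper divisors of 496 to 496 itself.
perfect

Proper divisors of 496: sum = 1 + 2 + 4 + 8 + 16 + 31 + 62 + 124 + 248 = 496
Since 496 = 496, 496 is perfect.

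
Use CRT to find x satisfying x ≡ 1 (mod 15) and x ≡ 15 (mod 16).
31

Using Chinese Remainder Theorem:
M = 15 × 16 = 240
M1 = 16, M2 = 15
y1 = 16^(-1) mod 15 = 1
y2 = 15^(-1) mod 16 = 15
x = (1×16×1 + 15×15×15) mod 240 = 31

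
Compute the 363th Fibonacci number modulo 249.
206

Matrix identity: Q^n = [[F_(n+1), F_n], [F_n, F_(n-1)]] with Q = [[1,1],[1,0]].
n = 363 = 101101011₂. Square-and-multiply, entries mod 249:
Q^1 = [[1,1],[1,0]]
Q^2 = (Q^1)² = [[2,1],[1,1]]
Q^5 = (Q^2)²·Q = [[8,5],[5,3]]
Q^11 = (Q^5)²·Q = [[144,89],[89,55]]
Q^22 = (Q^11)² = [[22,32],[32,239]]
Q^45 = (Q^22)²·Q = [[149,14],[14,135]]
Q^90 = (Q^45)² = [[236,241],[241,244]]
Q^181 = (Q^90)²·Q = [[128,233],[233,144]]
Q^363 = (Q^181)²·Q = [[87,206],[206,130]]
F_363 mod 249 = Q^363[0][1] = 206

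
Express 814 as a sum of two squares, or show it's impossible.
Not possible

Factorization: 814 = 2 × 11 × 37
By Fermat: n is sum of two squares iff every prime p ≡ 3 (mod 4) appears to even power.
Prime(s) ≡ 3 (mod 4) with odd exponent: [(11, 1)]
Therefore 814 cannot be expressed as a² + b².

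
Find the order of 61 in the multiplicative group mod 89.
88

89 is prime, so ord(61) divides φ(89) = 88.
Divisors of 88: 1, 2, 4, 8, 11, 22, 44, 88.
Repeated squaring: 61^1 ≡ 61, 61^2 ≡ 72, 61^4 ≡ 22, 61^8 ≡ 39, 61^16 ≡ 8, 61^32 ≡ 64, 61^64 ≡ 2 (mod 89).
Test 61^d mod 89 for each divisor d in increasing order:
61^1 ≡ 61
61^2 ≡ 72
61^4 ≡ 22
61^8 ≡ 39
61^11 = 61^8·61^2·61^1 ≡ 52
61^22 = 61^16·61^4·61^2 ≡ 34
61^44 = 61^32·61^8·61^4 ≡ 88
61^88 = 61^64·61^16·61^8 ≡ 1  ← first divisor giving 1
The order is 88.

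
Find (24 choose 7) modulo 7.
3

Using Lucas' theorem:
Write n=24 and k=7 in base 7:
n in base 7: [3, 3]
k in base 7: [1, 0]
C(24,7) mod 7 = ∏ C(n_i, k_i) mod 7
Digit binomials (mod 7): C(3,1) = 3; C(3,0) = 1
Product: 3 × 1 = 3 ≡ 3 (mod 7)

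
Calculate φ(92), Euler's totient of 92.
44

92 = 2^2 × 23
φ(n) = n × ∏(1 - 1/p) for each prime p dividing n
φ(92) = 92 × (1 - 1/2) × (1 - 1/23) = 44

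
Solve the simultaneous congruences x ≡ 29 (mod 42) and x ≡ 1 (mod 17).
239

Using Chinese Remainder Theorem:
M = 42 × 17 = 714
M1 = 17, M2 = 42
y1 = 17^(-1) mod 42 = 5
y2 = 42^(-1) mod 17 = 15
x = (29×17×5 + 1×42×15) mod 714 = 239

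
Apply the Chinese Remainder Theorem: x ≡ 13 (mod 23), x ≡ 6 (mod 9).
105

Using Chinese Remainder Theorem:
M = 23 × 9 = 207
M1 = 9, M2 = 23
y1 = 9^(-1) mod 23 = 18
y2 = 23^(-1) mod 9 = 2
x = (13×9×18 + 6×23×2) mod 207 = 105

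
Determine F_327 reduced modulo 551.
382

Matrix identity: Q^n = [[F_(n+1), F_n], [F_n, F_(n-1)]] with Q = [[1,1],[1,0]].
n = 327 = 101000111₂. Square-and-multiply, entries mod 551:
Q^1 = [[1,1],[1,0]]
Q^2 = (Q^1)² = [[2,1],[1,1]]
Q^5 = (Q^2)²·Q = [[8,5],[5,3]]
Q^10 = (Q^5)² = [[89,55],[55,34]]
Q^20 = (Q^10)² = [[477,153],[153,324]]
Q^40 = (Q^20)² = [[233,231],[231,2]]
Q^81 = (Q^40)²·Q = [[492,205],[205,287]]
Q^163 = (Q^81)²·Q = [[229,324],[324,456]]
Q^327 = (Q^163)²·Q = [[269,382],[382,438]]
F_327 mod 551 = Q^327[0][1] = 382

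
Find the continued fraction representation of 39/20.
[1; 1, 19]

Euclidean algorithm steps:
39 = 1 × 20 + 19
20 = 1 × 19 + 1
19 = 19 × 1 + 0
Continued fraction: [1; 1, 19]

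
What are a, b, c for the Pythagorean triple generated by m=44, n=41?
(255, 3608, 3617)

Euclid's formula: a = m² - n², b = 2mn, c = m² + n²
m = 44, n = 41
a = 44² - 41² = 1936 - 1681 = 255
b = 2 × 44 × 41 = 3608
c = 44² + 41² = 1936 + 1681 = 3617
Verification: 255² + 3608² = 65025 + 13017664 = 13082689 = 3617² ✓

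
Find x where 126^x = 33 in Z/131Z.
48

Baby-step giant-step with step n = ⌈√131⌉ = 12.
Baby steps 126^j mod 131 (j:value) for j=0..11: 0:1, 1:126, 2:25, 3:6, 4:101, 5:19, 6:36, 7:82, 8:114, 9:85, 10:99, 11:29.
Giant-step multiplier: 126^(-12) ≡ 126^(130-12) = 126^118 ≡ 28 (mod 131).
Giant steps γ_i = 33·28^i mod 131: γ_0=33, γ_1=7, γ_2=65, γ_3=117, γ_4=1 (in table at j=0).
x = i·n + j = 4·12 + 0 = 48.
Check: 126^48 ≡ 33 (mod 131).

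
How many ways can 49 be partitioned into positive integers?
173525

p(n) counts ways to write n as a sum of positive integers (order ignored).
Euler's pentagonal recurrence: p(k) = p(k-1) + p(k-2) - p(k-5) - p(k-7) + p(k-12) + p(k-15) - ... (offsets j(3j∓1)/2, signs ++--, p(0)=1, p(<0)=0).
DP table for k = 0..48: p(0)=1, p(1)=1, p(2)=2, p(3)=3, p(4)=5, p(5)=7, p(6)=11, p(7)=15, p(8)=22, p(9)=30, p(10)=42, p(11)=56, p(12)=77, p(13)=101, p(14)=135, p(15)=176, p(16)=231, p(17)=297, p(18)=385, p(19)=490, p(20)=627, p(21)=792, p(22)=1002, p(23)=1255, p(24)=1575, p(25)=1958, p(26)=2436, p(27)=3010, p(28)=3718, p(29)=4565, p(30)=5604, p(31)=6842, p(32)=8349, p(33)=10143, p(34)=12310, p(35)=14883, p(36)=17977, p(37)=21637, p(38)=26015, p(39)=31185, p(40)=37338, p(41)=44583, p(42)=53174, p(43)=63261, p(44)=75175, p(45)=89134, p(46)=105558, p(47)=124754, p(48)=147273.
Final step: p(49) = p(48) + p(47) - p(44) - p(42) + p(37) + p(34) - p(27) - p(23) + p(14) + p(9)
= 147273 + 124754 - 75175 - 53174 + 21637 + 12310 - 3010 - 1255 + 135 + 30
= 173525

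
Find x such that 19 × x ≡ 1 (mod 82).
13

gcd(19, 82) = 1, so the inverse exists.
Extended Euclidean algorithm on (82, 19):
82 = 4 × 19 + 6  ⟹  6 = (1)·82 + (-4)·19
19 = 3 × 6 + 1  ⟹  1 = (-3)·82 + (13)·19
So (13)·19 ≡ 1 (mod 82), i.e. 19^(-1) ≡ 13 (mod 82).
Check: 19 × 13 = 247 ≡ 1 (mod 82)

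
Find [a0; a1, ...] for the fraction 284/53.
[5; 2, 1, 3, 1, 3]

Euclidean algorithm steps:
284 = 5 × 53 + 19
53 = 2 × 19 + 15
19 = 1 × 15 + 4
15 = 3 × 4 + 3
4 = 1 × 3 + 1
3 = 3 × 1 + 0
Continued fraction: [5; 2, 1, 3, 1, 3]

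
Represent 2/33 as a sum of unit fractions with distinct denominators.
1/17 + 1/561

Greedy algorithm:
2/33: ceiling(33/2) = 17, use 1/17
1/561: ceiling(561/1) = 561, use 1/561
Result: 2/33 = 1/17 + 1/561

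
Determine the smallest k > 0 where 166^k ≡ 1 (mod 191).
38

191 is prime, so ord(166) divides φ(191) = 190.
Divisors of 190: 1, 2, 5, 10, 19, 38, 95, 190.
Repeated squaring: 166^1 ≡ 166, 166^2 ≡ 52, 166^4 ≡ 30, 166^8 ≡ 136, 166^16 ≡ 160, 166^32 ≡ 6, 166^64 ≡ 36, 166^128 ≡ 150 (mod 191).
Test 166^d mod 191 for each divisor d in increasing order:
166^1 ≡ 166
166^2 ≡ 52
166^5 = 166^4·166^1 ≡ 14
166^10 = 166^8·166^2 ≡ 5
166^19 = 166^16·166^2·166^1 ≡ 190
166^38 = 166^32·166^4·166^2 ≡ 1  ← first divisor giving 1
The order is 38.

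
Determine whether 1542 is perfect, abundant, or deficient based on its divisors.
abundant

Proper divisors of 1542: sum = 1 + 2 + 3 + 6 + 257 + 514 + 771 = 1554
Since 1554 > 1542, 1542 is abundant.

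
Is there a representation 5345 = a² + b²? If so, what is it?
4² + 73² (a=4, b=73)

Factorization: 5345 = 5 × 1069
By Fermat: n is sum of two squares iff every prime p ≡ 3 (mod 4) appears to even power.
All primes ≡ 3 (mod 4) appear to even power.
Search a = 0, 1, 2, … for 5345 - a² a perfect square: first hit at a = 4: 5345 - 16 = 5329 = 73².
5345 = 4² + 73² = 16 + 5329 ✓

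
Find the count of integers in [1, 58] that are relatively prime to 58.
28

58 = 2 × 29
φ(n) = n × ∏(1 - 1/p) for each prime p dividing n
φ(58) = 58 × (1 - 1/2) × (1 - 1/29) = 28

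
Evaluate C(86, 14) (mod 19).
0

Using Lucas' theorem:
Write n=86 and k=14 in base 19:
n in base 19: [4, 10]
k in base 19: [0, 14]
C(86,14) mod 19 = ∏ C(n_i, k_i) mod 19
Digit binomials (mod 19): C(4,0) = 1; C(10,14) = 0 (k_i > n_i)
Product: 1 × 0 = 0 ≡ 0 (mod 19)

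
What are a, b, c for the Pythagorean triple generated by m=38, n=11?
(1323, 836, 1565)

Euclid's formula: a = m² - n², b = 2mn, c = m² + n²
m = 38, n = 11
a = 38² - 11² = 1444 - 121 = 1323
b = 2 × 38 × 11 = 836
c = 38² + 11² = 1444 + 121 = 1565
Verification: 1323² + 836² = 1750329 + 698896 = 2449225 = 1565² ✓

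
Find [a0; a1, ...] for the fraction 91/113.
[0; 1, 4, 7, 3]

Euclidean algorithm steps:
91 = 0 × 113 + 91
113 = 1 × 91 + 22
91 = 4 × 22 + 3
22 = 7 × 3 + 1
3 = 3 × 1 + 0
Continued fraction: [0; 1, 4, 7, 3]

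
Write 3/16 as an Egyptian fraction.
1/6 + 1/48

Greedy algorithm:
3/16: ceiling(16/3) = 6, use 1/6
1/48: ceiling(48/1) = 48, use 1/48
Result: 3/16 = 1/6 + 1/48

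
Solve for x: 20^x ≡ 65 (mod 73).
12

Baby-step giant-step with step n = ⌈√73⌉ = 9.
Baby steps 20^j mod 73 (j:value) for j=0..8: 0:1, 1:20, 2:35, 3:43, 4:57, 5:45, 6:24, 7:42, 8:37.
Giant-step multiplier: 20^(-9) ≡ 20^(72-9) = 20^63 ≡ 22 (mod 73).
Giant steps γ_i = 65·22^i mod 73: γ_0=65, γ_1=43 (in table at j=3).
x = i·n + j = 1·9 + 3 = 12.
Check: 20^12 ≡ 65 (mod 73).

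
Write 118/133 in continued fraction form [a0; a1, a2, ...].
[0; 1, 7, 1, 6, 2]

Euclidean algorithm steps:
118 = 0 × 133 + 118
133 = 1 × 118 + 15
118 = 7 × 15 + 13
15 = 1 × 13 + 2
13 = 6 × 2 + 1
2 = 2 × 1 + 0
Continued fraction: [0; 1, 7, 1, 6, 2]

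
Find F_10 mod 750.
55

Matrix identity: Q^n = [[F_(n+1), F_n], [F_n, F_(n-1)]] with Q = [[1,1],[1,0]].
n = 10 = 1010₂. Square-and-multiply, entries mod 750:
Q^1 = [[1,1],[1,0]]
Q^2 = (Q^1)² = [[2,1],[1,1]]
Q^5 = (Q^2)²·Q = [[8,5],[5,3]]
Q^10 = (Q^5)² = [[89,55],[55,34]]
F_10 mod 750 = Q^10[0][1] = 55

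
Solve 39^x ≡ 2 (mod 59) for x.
11

Baby-step giant-step with step n = ⌈√59⌉ = 8.
Baby steps 39^j mod 59 (j:value) for j=0..7: 0:1, 1:39, 2:46, 3:24, 4:51, 5:42, 6:45, 7:44.
Giant-step multiplier: 39^(-8) ≡ 39^(58-8) = 39^50 ≡ 12 (mod 59).
Giant steps γ_i = 2·12^i mod 59: γ_0=2, γ_1=24 (in table at j=3).
x = i·n + j = 1·8 + 3 = 11.
Check: 39^11 ≡ 2 (mod 59).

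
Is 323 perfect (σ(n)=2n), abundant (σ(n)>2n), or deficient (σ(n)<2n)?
deficient

Proper divisors of 323: sum = 1 + 17 + 19 = 37
Since 37 < 323, 323 is deficient.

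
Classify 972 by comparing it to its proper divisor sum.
abundant

Proper divisors of 972: sum = 1 + 2 + 3 + 4 + 6 + 9 + 12 + 18 + ... + 162 + 243 + 324 + 486 (17 divisors) = 1576
Since 1576 > 972, 972 is abundant.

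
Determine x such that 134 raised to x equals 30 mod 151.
11

Baby-step giant-step with step n = ⌈√151⌉ = 13.
Baby steps 134^j mod 151 (j:value) for j=0..12: 0:1, 1:134, 2:138, 3:70, 4:18, 5:147, 6:68, 7:52, 8:22, 9:79, 10:16, 11:30, 12:94.
h = 30 is already in the table at j=11, so x = 11.
Check: 134^11 ≡ 30 (mod 151).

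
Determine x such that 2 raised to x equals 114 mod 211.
198

Baby-step giant-step with step n = ⌈√211⌉ = 15.
Baby steps 2^j mod 211 (j:value) for j=0..14: 0:1, 1:2, 2:4, 3:8, 4:16, 5:32, 6:64, 7:128, 8:45, 9:90, 10:180, 11:149, 12:87, 13:174, 14:137.
Giant-step multiplier: 2^(-15) ≡ 2^(210-15) = 2^195 ≡ 67 (mod 211).
Giant steps γ_i = 114·67^i mod 211: γ_0=114, γ_1=42, γ_2=71, γ_3=115, γ_4=109, γ_5=129, γ_6=203, γ_7=97, γ_8=169, γ_9=140, γ_10=96, γ_11=102, γ_12=82, γ_13=8 (in table at j=3).
x = i·n + j = 13·15 + 3 = 198.
Check: 2^198 ≡ 114 (mod 211).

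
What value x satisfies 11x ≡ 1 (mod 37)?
27

gcd(11, 37) = 1, so the inverse exists.
Extended Euclidean algorithm on (37, 11):
37 = 3 × 11 + 4  ⟹  4 = (1)·37 + (-3)·11
11 = 2 × 4 + 3  ⟹  3 = (-2)·37 + (7)·11
4 = 1 × 3 + 1  ⟹  1 = (3)·37 + (-10)·11
So (-10)·11 ≡ 1 (mod 37), i.e. 11^(-1) ≡ -10 ≡ 27 (mod 37).
Check: 11 × 27 = 297 ≡ 1 (mod 37)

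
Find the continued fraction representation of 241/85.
[2; 1, 5, 14]

Euclidean algorithm steps:
241 = 2 × 85 + 71
85 = 1 × 71 + 14
71 = 5 × 14 + 1
14 = 14 × 1 + 0
Continued fraction: [2; 1, 5, 14]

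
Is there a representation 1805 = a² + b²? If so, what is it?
19² + 38² (a=19, b=38)

Factorization: 1805 = 5 × 19^2
By Fermat: n is sum of two squares iff every prime p ≡ 3 (mod 4) appears to even power.
All primes ≡ 3 (mod 4) appear to even power.
Search a = 0, 1, 2, … for 1805 - a² a perfect square: first hit at a = 19: 1805 - 361 = 1444 = 38².
1805 = 19² + 38² = 361 + 1444 ✓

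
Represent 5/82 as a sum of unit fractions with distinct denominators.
1/17 + 1/465 + 1/648210

Greedy algorithm:
5/82: ceiling(82/5) = 17, use 1/17
3/1394: ceiling(1394/3) = 465, use 1/465
1/648210: ceiling(648210/1) = 648210, use 1/648210
Result: 5/82 = 1/17 + 1/465 + 1/648210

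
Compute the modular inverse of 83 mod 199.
12

gcd(83, 199) = 1, so the inverse exists.
Extended Euclidean algorithm on (199, 83):
199 = 2 × 83 + 33  ⟹  33 = (1)·199 + (-2)·83
83 = 2 × 33 + 17  ⟹  17 = (-2)·199 + (5)·83
33 = 1 × 17 + 16  ⟹  16 = (3)·199 + (-7)·83
17 = 1 × 16 + 1  ⟹  1 = (-5)·199 + (12)·83
So (12)·83 ≡ 1 (mod 199), i.e. 83^(-1) ≡ 12 (mod 199).
Check: 83 × 12 = 996 ≡ 1 (mod 199)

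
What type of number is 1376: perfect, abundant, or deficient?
abundant

Proper divisors of 1376: sum = 1 + 2 + 4 + 8 + 16 + 32 + 43 + 86 + 172 + 344 + 688 = 1396
Since 1396 > 1376, 1376 is abundant.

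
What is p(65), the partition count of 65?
2012558

p(n) counts ways to write n as a sum of positive integers (order ignored).
Euler's pentagonal recurrence: p(k) = p(k-1) + p(k-2) - p(k-5) - p(k-7) + p(k-12) + p(k-15) - ... (offsets j(3j∓1)/2, signs ++--, p(0)=1, p(<0)=0).
DP table for k = 0..64: p(0)=1, p(1)=1, p(2)=2, p(3)=3, p(4)=5, p(5)=7, p(6)=11, p(7)=15, p(8)=22, p(9)=30, p(10)=42, p(11)=56, p(12)=77, p(13)=101, p(14)=135, p(15)=176, p(16)=231, p(17)=297, p(18)=385, p(19)=490, p(20)=627, p(21)=792, p(22)=1002, p(23)=1255, p(24)=1575, p(25)=1958, p(26)=2436, p(27)=3010, p(28)=3718, p(29)=4565, p(30)=5604, p(31)=6842, p(32)=8349, p(33)=10143, p(34)=12310, p(35)=14883, p(36)=17977, p(37)=21637, p(38)=26015, p(39)=31185, p(40)=37338, p(41)=44583, p(42)=53174, p(43)=63261, p(44)=75175, p(45)=89134, p(46)=105558, p(47)=124754, p(48)=147273, p(49)=173525, p(50)=204226, p(51)=239943, p(52)=281589, p(53)=329931, p(54)=386155, p(55)=451276, p(56)=526823, p(57)=614154, p(58)=715220, p(59)=831820, p(60)=966467, p(61)=1121505, p(62)=1300156, p(63)=1505499, p(64)=1741630.
Final step: p(65) = p(64) + p(63) - p(60) - p(58) + p(53) + p(50) - p(43) - p(39) + p(30) + p(25) - p(14) - p(8)
= 1741630 + 1505499 - 966467 - 715220 + 329931 + 204226 - 63261 - 31185 + 5604 + 1958 - 135 - 22
= 2012558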